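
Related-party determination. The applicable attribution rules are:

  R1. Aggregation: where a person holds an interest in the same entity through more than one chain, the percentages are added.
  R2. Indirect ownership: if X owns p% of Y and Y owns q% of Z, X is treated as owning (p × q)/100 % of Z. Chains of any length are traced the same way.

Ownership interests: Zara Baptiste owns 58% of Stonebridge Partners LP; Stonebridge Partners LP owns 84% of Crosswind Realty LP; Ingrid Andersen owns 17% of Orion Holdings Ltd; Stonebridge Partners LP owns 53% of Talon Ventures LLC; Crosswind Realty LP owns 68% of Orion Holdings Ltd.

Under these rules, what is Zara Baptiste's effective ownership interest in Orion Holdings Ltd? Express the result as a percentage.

Chain via Stonebridge Partners LP → Crosswind Realty LP (R2): 58% × 84% × 68% = 33.1296% of Orion Holdings Ltd.

33.1296%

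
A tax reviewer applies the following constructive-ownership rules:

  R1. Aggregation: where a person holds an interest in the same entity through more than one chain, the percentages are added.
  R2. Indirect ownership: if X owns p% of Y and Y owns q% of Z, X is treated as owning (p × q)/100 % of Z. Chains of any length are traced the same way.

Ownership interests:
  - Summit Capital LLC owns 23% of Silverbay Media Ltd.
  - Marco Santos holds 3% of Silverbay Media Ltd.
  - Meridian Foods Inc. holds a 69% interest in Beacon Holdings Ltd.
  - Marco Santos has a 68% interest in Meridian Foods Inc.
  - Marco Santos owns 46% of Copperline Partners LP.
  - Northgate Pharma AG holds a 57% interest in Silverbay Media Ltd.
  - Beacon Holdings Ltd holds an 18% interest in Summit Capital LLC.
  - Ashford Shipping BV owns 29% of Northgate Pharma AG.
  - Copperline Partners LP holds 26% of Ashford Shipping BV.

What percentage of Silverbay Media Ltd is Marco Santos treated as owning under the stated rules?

6.919476%

Chain via Meridian Foods Inc. → Beacon Holdings Ltd → Summit Capital LLC (R2): 68% × 69% × 18% × 23% = 1.942488% of Silverbay Media Ltd.
Chain via Copperline Partners LP → Ashford Shipping BV → Northgate Pharma AG (R2): 46% × 26% × 29% × 57% = 1.976988% of Silverbay Media Ltd.
Direct interest in Silverbay Media Ltd: 3%.
Aggregating (R1): 1.942488% + 1.976988% + 3% = 6.919476%.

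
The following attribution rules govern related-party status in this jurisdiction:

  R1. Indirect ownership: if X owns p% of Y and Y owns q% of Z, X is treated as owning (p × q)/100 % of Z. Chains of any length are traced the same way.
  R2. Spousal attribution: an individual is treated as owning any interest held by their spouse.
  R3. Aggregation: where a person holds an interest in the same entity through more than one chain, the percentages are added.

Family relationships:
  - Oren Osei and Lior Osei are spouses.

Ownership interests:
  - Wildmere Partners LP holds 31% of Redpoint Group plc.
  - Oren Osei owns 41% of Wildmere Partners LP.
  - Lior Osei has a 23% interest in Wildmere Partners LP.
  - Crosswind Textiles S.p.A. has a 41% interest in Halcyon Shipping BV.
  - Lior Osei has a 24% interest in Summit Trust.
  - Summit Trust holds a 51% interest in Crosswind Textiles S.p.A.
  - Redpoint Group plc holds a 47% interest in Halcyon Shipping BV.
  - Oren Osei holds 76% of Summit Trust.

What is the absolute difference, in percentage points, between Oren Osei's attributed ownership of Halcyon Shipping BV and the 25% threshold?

5.2348

By spousal attribution (R2), Oren Osei is treated as also owning Lior Osei's interest in Summit Trust, giving 76% + 24% = 100%.
By spousal attribution (R2), Oren Osei is treated as also owning Lior Osei's interest in Wildmere Partners LP, giving 41% + 23% = 64%.
Chain via Summit Trust → Crosswind Textiles S.p.A. (R1): 100% × 51% × 41% = 20.91% of Halcyon Shipping BV.
Chain via Wildmere Partners LP → Redpoint Group plc (R1): 64% × 31% × 47% = 9.3248% of Halcyon Shipping BV.
Aggregating (R3): 20.91% + 9.3248% = 30.2348%.
30.2348% exceeds the 25% threshold by 5.2348 percentage points.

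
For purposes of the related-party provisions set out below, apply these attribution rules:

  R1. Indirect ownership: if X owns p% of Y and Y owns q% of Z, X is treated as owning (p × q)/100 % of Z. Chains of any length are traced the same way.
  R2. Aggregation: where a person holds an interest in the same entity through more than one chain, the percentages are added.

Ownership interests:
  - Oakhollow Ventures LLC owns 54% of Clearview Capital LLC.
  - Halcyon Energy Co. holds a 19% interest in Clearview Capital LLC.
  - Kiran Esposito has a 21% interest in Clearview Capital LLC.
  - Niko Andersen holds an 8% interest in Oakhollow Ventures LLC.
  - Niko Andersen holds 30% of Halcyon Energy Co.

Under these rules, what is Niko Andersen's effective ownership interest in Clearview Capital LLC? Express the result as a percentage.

10.02%

Chain via Halcyon Energy Co. (R1): 30% × 19% = 5.7% of Clearview Capital LLC.
Chain via Oakhollow Ventures LLC (R1): 8% × 54% = 4.32% of Clearview Capital LLC.
Aggregating (R2): 5.7% + 4.32% = 10.02%.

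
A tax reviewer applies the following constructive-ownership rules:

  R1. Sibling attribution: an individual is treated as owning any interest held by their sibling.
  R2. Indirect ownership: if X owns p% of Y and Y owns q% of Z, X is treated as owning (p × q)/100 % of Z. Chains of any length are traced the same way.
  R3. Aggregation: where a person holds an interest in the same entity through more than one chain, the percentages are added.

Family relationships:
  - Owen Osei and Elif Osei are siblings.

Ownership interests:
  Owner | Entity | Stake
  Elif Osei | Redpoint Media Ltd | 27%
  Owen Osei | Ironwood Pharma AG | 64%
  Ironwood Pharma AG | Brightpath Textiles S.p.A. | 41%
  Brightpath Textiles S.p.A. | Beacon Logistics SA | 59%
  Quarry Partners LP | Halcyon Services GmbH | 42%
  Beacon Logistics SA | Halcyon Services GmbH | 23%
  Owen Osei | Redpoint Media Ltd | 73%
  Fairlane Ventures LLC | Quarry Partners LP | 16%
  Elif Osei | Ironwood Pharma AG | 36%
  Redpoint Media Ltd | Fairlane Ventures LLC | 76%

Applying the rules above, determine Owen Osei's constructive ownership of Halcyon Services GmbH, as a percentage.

10.6709%

By sibling attribution (R1), Owen Osei is treated as also owning Elif Osei's interest in Redpoint Media Ltd, giving 73% + 27% = 100%.
By sibling attribution (R1), Owen Osei is treated as also owning Elif Osei's interest in Ironwood Pharma AG, giving 64% + 36% = 100%.
Chain via Redpoint Media Ltd → Fairlane Ventures LLC → Quarry Partners LP (R2): 100% × 76% × 16% × 42% = 5.1072% of Halcyon Services GmbH.
Chain via Ironwood Pharma AG → Brightpath Textiles S.p.A. → Beacon Logistics SA (R2): 100% × 41% × 59% × 23% = 5.5637% of Halcyon Services GmbH.
Aggregating (R3): 5.1072% + 5.5637% = 10.6709%.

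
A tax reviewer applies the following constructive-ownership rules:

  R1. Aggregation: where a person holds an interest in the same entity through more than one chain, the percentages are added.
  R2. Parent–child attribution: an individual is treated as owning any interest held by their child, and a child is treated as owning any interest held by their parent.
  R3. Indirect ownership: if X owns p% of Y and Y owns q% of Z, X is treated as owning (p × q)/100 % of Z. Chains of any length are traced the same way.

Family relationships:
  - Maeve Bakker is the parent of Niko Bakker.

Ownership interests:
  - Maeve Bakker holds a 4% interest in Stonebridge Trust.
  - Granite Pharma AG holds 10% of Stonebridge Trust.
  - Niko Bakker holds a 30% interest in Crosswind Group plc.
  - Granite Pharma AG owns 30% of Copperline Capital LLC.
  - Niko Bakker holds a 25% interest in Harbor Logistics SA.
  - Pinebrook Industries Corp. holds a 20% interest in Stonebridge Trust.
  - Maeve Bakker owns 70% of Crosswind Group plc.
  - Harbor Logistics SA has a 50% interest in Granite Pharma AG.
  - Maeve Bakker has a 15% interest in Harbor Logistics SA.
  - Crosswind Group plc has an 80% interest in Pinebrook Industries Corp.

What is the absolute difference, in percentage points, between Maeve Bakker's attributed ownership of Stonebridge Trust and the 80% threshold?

By parent–child attribution (R2), Maeve Bakker is treated as also owning Niko Bakker's interest in Crosswind Group plc, giving 70% + 30% = 100%.
By parent–child attribution (R2), Maeve Bakker is treated as also owning Niko Bakker's interest in Harbor Logistics SA, giving 15% + 25% = 40%.
Chain via Crosswind Group plc → Pinebrook Industries Corp. (R3): 100% × 80% × 20% = 16% of Stonebridge Trust.
Chain via Harbor Logistics SA → Granite Pharma AG (R3): 40% × 50% × 10% = 2% of Stonebridge Trust.
Direct interest in Stonebridge Trust: 4%.
Aggregating (R1): 16% + 2% + 4% = 22%.
22% falls short of the 80% threshold by 58 percentage points.

58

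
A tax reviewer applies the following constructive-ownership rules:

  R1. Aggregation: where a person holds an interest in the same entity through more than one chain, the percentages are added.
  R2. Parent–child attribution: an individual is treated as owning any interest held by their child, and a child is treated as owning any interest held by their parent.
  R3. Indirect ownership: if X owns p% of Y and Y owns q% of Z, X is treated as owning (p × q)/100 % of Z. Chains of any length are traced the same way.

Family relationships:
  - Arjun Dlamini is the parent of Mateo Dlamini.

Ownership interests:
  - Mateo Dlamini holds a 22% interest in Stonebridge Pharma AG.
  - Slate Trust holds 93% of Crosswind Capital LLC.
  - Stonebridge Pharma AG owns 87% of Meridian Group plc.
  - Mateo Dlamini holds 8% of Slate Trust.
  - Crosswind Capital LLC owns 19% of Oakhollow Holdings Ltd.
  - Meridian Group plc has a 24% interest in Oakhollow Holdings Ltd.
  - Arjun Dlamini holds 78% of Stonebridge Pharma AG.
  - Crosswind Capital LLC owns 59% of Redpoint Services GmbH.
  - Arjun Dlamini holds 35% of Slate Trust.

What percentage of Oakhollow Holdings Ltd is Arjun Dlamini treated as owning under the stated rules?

By parent–child attribution (R2), Arjun Dlamini is treated as also owning Mateo Dlamini's interest in Slate Trust, giving 35% + 8% = 43%.
By parent–child attribution (R2), Arjun Dlamini is treated as also owning Mateo Dlamini's interest in Stonebridge Pharma AG, giving 78% + 22% = 100%.
Chain via Slate Trust → Crosswind Capital LLC (R3): 43% × 93% × 19% = 7.5981% of Oakhollow Holdings Ltd.
Chain via Stonebridge Pharma AG → Meridian Group plc (R3): 100% × 87% × 24% = 20.88% of Oakhollow Holdings Ltd.
Aggregating (R1): 7.5981% + 20.88% = 28.4781%.

28.4781%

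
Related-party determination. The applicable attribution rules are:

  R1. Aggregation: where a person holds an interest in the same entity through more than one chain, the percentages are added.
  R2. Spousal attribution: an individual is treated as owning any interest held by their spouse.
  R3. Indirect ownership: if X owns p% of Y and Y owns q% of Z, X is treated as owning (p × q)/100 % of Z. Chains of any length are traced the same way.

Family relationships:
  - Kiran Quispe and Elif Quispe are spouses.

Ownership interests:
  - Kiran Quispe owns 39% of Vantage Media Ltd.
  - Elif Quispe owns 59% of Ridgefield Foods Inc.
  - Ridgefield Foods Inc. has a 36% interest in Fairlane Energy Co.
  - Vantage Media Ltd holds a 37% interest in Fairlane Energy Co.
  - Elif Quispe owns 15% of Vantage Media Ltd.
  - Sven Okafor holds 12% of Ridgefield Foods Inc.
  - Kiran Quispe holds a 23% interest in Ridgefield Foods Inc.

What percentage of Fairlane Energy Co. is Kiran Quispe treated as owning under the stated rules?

49.5%

By spousal attribution (R2), Kiran Quispe is treated as also owning Elif Quispe's interest in Vantage Media Ltd, giving 39% + 15% = 54%.
By spousal attribution (R2), Kiran Quispe is treated as also owning Elif Quispe's interest in Ridgefield Foods Inc, giving 23% + 59% = 82%.
Chain via Vantage Media Ltd (R3): 54% × 37% = 19.98% of Fairlane Energy Co.
Chain via Ridgefield Foods Inc. (R3): 82% × 36% = 29.52% of Fairlane Energy Co.
Aggregating (R1): 19.98% + 29.52% = 49.5%.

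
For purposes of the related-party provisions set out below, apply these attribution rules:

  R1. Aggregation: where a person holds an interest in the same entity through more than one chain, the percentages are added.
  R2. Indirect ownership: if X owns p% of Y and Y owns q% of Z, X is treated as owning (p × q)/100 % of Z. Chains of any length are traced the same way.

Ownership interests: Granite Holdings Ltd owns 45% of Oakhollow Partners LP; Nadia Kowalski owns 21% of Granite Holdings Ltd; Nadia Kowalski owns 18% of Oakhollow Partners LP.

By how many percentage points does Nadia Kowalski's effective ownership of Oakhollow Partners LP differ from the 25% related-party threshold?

Chain via Granite Holdings Ltd (R2): 21% × 45% = 9.45% of Oakhollow Partners LP.
Direct interest in Oakhollow Partners LP: 18%.
Aggregating (R1): 9.45% + 18% = 27.45%.
27.45% exceeds the 25% threshold by 2.45 percentage points.

2.45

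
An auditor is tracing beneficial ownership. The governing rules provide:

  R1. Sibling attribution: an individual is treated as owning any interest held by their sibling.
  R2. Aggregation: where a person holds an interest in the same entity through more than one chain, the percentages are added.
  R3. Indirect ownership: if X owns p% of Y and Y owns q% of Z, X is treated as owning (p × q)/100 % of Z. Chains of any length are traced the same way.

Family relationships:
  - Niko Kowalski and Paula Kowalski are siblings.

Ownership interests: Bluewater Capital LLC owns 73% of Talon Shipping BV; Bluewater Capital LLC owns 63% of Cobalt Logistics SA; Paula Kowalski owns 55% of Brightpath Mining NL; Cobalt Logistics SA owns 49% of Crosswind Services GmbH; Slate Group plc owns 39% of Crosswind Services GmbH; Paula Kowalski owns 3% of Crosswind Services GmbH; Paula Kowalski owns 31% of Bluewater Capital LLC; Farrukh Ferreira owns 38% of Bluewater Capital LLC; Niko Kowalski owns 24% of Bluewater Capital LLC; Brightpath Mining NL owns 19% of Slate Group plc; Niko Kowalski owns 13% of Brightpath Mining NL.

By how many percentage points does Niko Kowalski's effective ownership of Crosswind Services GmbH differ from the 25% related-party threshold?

By sibling attribution (R1), Niko Kowalski is treated as also owning Paula Kowalski's interest in Bluewater Capital LLC, giving 24% + 31% = 55%.
By sibling attribution (R1), Niko Kowalski is treated as also owning Paula Kowalski's interest in Brightpath Mining NL, giving 13% + 55% = 68%.
By sibling attribution (R1), Niko Kowalski is treated as owning Paula Kowalski's 3% interest in Crosswind Services GmbH.
Chain via Bluewater Capital LLC → Cobalt Logistics SA (R3): 55% × 63% × 49% = 16.9785% of Crosswind Services GmbH.
Chain via Brightpath Mining NL → Slate Group plc (R3): 68% × 19% × 39% = 5.0388% of Crosswind Services GmbH.
Direct interest in Crosswind Services GmbH: 3%.
Aggregating (R2): 16.9785% + 5.0388% + 3% = 25.0173%.
25.0173% exceeds the 25% threshold by 0.0173 percentage points.

0.0173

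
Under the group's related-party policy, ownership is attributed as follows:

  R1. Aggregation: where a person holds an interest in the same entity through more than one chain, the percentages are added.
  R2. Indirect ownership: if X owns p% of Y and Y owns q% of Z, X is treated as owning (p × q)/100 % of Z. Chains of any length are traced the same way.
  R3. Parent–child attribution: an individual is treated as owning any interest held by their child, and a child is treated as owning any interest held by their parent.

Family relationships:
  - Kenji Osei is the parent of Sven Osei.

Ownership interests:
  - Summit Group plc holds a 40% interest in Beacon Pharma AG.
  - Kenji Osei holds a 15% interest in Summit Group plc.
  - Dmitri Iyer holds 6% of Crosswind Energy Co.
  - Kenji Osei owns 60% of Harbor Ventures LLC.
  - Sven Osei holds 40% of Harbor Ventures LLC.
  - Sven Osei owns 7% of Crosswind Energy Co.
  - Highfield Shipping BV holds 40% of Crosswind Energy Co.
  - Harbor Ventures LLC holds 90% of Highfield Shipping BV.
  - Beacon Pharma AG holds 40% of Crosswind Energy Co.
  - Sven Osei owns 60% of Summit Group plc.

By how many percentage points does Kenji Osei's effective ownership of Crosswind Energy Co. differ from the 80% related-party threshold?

25

By parent–child attribution (R3), Kenji Osei is treated as also owning Sven Osei's interest in Harbor Ventures LLC, giving 60% + 40% = 100%.
By parent–child attribution (R3), Kenji Osei is treated as also owning Sven Osei's interest in Summit Group plc, giving 15% + 60% = 75%.
By parent–child attribution (R3), Kenji Osei is treated as owning Sven Osei's 7% interest in Crosswind Energy Co.
Chain via Harbor Ventures LLC → Highfield Shipping BV (R2): 100% × 90% × 40% = 36% of Crosswind Energy Co.
Chain via Summit Group plc → Beacon Pharma AG (R2): 75% × 40% × 40% = 12% of Crosswind Energy Co.
Direct interest in Crosswind Energy Co: 7%.
Aggregating (R1): 36% + 12% + 7% = 55%.
55% falls short of the 80% threshold by 25 percentage points.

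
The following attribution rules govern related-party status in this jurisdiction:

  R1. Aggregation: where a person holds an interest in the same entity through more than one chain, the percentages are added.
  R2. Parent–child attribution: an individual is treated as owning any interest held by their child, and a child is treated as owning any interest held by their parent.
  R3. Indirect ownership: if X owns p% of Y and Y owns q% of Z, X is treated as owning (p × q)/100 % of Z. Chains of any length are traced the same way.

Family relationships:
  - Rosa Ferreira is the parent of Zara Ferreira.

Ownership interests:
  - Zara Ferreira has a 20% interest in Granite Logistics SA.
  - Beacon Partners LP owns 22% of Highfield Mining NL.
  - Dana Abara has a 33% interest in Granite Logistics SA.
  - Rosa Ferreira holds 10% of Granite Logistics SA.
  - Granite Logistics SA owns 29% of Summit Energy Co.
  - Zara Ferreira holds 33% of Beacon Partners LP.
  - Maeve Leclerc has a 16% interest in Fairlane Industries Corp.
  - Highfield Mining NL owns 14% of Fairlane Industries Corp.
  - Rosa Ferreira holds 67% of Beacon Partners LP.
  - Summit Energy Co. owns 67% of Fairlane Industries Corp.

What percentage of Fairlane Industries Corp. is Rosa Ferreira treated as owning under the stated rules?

8.909%

By parent–child attribution (R2), Rosa Ferreira is treated as also owning Zara Ferreira's interest in Granite Logistics SA, giving 10% + 20% = 30%.
By parent–child attribution (R2), Rosa Ferreira is treated as also owning Zara Ferreira's interest in Beacon Partners LP, giving 67% + 33% = 100%.
Chain via Granite Logistics SA → Summit Energy Co. (R3): 30% × 29% × 67% = 5.829% of Fairlane Industries Corp.
Chain via Beacon Partners LP → Highfield Mining NL (R3): 100% × 22% × 14% = 3.08% of Fairlane Industries Corp.
Aggregating (R1): 5.829% + 3.08% = 8.909%.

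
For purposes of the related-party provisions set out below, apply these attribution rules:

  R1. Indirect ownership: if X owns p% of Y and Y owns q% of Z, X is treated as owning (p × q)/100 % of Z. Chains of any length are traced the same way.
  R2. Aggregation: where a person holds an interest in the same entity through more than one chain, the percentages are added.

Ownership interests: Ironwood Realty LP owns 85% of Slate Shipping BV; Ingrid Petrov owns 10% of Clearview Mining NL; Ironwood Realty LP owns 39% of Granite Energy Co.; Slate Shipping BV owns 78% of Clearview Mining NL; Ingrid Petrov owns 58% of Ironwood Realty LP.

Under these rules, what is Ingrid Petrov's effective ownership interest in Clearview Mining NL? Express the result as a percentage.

Chain via Ironwood Realty LP → Slate Shipping BV (R1): 58% × 85% × 78% = 38.454% of Clearview Mining NL.
Direct interest in Clearview Mining NL: 10%.
Aggregating (R2): 38.454% + 10% = 48.454%.

48.454%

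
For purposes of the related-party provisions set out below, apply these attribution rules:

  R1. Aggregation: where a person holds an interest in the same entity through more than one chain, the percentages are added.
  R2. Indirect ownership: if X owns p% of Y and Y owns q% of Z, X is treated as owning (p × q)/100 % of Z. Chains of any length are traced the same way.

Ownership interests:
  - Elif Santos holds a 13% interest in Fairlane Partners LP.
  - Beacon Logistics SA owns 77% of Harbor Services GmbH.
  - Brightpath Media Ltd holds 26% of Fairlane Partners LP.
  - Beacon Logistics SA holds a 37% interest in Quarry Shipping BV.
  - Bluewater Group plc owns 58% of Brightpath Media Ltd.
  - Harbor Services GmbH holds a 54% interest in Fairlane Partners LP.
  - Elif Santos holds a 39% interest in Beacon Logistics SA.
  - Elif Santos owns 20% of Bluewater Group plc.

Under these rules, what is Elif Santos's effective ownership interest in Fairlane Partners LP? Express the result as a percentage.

32.2322%

Chain via Beacon Logistics SA → Harbor Services GmbH (R2): 39% × 77% × 54% = 16.2162% of Fairlane Partners LP.
Chain via Bluewater Group plc → Brightpath Media Ltd (R2): 20% × 58% × 26% = 3.016% of Fairlane Partners LP.
Direct interest in Fairlane Partners LP: 13%.
Aggregating (R1): 16.2162% + 3.016% + 13% = 32.2322%.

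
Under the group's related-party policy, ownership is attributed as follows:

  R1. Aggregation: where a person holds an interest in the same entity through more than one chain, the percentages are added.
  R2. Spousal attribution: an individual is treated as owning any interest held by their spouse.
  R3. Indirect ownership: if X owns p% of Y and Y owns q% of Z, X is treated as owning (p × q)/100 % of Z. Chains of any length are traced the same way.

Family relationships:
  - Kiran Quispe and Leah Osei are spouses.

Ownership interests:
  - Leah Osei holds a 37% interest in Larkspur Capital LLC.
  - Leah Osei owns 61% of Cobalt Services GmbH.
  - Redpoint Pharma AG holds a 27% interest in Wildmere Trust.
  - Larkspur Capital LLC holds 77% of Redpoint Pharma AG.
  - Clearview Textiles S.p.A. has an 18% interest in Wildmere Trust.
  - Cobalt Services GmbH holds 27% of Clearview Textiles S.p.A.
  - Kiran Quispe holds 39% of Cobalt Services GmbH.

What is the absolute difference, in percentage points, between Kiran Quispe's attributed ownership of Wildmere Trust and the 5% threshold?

7.5523

By spousal attribution (R2), Kiran Quispe is treated as also owning Leah Osei's interest in Cobalt Services GmbH, giving 39% + 61% = 100%.
By spousal attribution (R2), Kiran Quispe is treated as owning Leah Osei's 37% interest in Larkspur Capital LLC.
Chain via Cobalt Services GmbH → Clearview Textiles S.p.A. (R3): 100% × 27% × 18% = 4.86% of Wildmere Trust.
Chain via Larkspur Capital LLC → Redpoint Pharma AG (R3): 37% × 77% × 27% = 7.6923% of Wildmere Trust.
Aggregating (R1): 4.86% + 7.6923% = 12.5523%.
12.5523% exceeds the 5% threshold by 7.5523 percentage points.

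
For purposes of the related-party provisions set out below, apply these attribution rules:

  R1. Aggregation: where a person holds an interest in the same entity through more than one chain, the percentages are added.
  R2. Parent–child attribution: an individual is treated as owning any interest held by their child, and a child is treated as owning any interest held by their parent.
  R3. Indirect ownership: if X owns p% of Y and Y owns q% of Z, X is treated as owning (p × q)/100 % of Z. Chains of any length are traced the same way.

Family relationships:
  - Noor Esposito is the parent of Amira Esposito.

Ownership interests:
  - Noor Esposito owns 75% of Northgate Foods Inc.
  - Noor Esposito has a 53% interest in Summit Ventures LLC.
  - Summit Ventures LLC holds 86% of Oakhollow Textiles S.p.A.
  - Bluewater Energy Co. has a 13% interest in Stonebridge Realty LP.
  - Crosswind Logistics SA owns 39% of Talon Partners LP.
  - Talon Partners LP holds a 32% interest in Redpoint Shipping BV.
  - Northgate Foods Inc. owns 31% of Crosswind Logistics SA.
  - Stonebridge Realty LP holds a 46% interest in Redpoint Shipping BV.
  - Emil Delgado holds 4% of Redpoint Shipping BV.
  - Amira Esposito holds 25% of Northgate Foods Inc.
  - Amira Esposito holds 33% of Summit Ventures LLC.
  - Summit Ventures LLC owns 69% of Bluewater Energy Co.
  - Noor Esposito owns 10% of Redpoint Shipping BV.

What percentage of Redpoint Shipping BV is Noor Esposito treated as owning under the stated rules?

17.417332%

By parent–child attribution (R2), Noor Esposito is treated as also owning Amira Esposito's interest in Summit Ventures LLC, giving 53% + 33% = 86%.
By parent–child attribution (R2), Noor Esposito is treated as also owning Amira Esposito's interest in Northgate Foods Inc, giving 75% + 25% = 100%.
Chain via Summit Ventures LLC → Bluewater Energy Co. → Stonebridge Realty LP (R3): 86% × 69% × 13% × 46% = 3.548532% of Redpoint Shipping BV.
Chain via Northgate Foods Inc. → Crosswind Logistics SA → Talon Partners LP (R3): 100% × 31% × 39% × 32% = 3.8688% of Redpoint Shipping BV.
Direct interest in Redpoint Shipping BV: 10%.
Aggregating (R1): 3.548532% + 3.8688% + 10% = 17.417332%.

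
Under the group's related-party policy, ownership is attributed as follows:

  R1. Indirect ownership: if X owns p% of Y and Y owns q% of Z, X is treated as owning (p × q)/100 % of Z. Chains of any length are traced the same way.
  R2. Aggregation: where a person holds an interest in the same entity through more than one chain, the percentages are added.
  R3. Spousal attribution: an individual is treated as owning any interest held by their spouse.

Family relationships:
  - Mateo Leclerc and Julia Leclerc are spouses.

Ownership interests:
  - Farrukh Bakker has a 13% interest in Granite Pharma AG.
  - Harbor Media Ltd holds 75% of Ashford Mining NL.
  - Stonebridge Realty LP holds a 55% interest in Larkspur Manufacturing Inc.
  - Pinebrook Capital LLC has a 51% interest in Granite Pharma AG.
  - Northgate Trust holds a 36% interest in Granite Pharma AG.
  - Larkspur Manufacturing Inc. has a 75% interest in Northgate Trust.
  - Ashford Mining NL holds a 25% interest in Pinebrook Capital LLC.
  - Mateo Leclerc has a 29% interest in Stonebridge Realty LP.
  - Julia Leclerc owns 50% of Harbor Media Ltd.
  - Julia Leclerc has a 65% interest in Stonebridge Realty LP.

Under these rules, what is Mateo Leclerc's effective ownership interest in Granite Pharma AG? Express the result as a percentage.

18.74025%

By spousal attribution (R3), Mateo Leclerc is treated as also owning Julia Leclerc's interest in Stonebridge Realty LP, giving 29% + 65% = 94%.
By spousal attribution (R3), Mateo Leclerc is treated as owning Julia Leclerc's 50% interest in Harbor Media Ltd.
Chain via Stonebridge Realty LP → Larkspur Manufacturing Inc. → Northgate Trust (R1): 94% × 55% × 75% × 36% = 13.959% of Granite Pharma AG.
Chain via Harbor Media Ltd → Ashford Mining NL → Pinebrook Capital LLC (R1): 50% × 75% × 25% × 51% = 4.78125% of Granite Pharma AG.
Aggregating (R2): 13.959% + 4.78125% = 18.74025%.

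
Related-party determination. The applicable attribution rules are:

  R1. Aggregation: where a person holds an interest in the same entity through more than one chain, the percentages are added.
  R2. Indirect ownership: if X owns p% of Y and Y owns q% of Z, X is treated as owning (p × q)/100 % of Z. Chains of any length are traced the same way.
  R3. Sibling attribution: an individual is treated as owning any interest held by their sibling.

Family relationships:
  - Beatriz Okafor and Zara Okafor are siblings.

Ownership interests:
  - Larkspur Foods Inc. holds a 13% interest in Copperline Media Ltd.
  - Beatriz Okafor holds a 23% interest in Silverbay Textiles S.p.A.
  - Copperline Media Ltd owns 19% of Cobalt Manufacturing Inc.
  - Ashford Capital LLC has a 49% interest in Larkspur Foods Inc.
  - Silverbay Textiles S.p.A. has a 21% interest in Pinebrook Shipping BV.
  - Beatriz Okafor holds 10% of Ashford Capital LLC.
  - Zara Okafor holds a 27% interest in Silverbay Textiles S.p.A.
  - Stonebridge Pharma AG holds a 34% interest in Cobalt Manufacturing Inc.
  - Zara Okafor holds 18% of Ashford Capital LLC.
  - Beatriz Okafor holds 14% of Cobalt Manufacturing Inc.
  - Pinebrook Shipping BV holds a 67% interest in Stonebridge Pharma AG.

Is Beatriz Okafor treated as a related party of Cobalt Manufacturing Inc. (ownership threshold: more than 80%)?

No

By sibling attribution (R3), Beatriz Okafor is treated as also owning Zara Okafor's interest in Silverbay Textiles S.p.A, giving 23% + 27% = 50%.
By sibling attribution (R3), Beatriz Okafor is treated as also owning Zara Okafor's interest in Ashford Capital LLC, giving 10% + 18% = 28%.
Chain via Silverbay Textiles S.p.A. → Pinebrook Shipping BV → Stonebridge Pharma AG (R2): 50% × 21% × 67% × 34% = 2.3919% of Cobalt Manufacturing Inc.
Chain via Ashford Capital LLC → Larkspur Foods Inc. → Copperline Media Ltd (R2): 28% × 49% × 13% × 19% = 0.338884% of Cobalt Manufacturing Inc.
Direct interest in Cobalt Manufacturing Inc: 14%.
Aggregating (R1): 2.3919% + 0.338884% + 14% = 16.730784%.
16.730784% does not exceed the 80% threshold, so Beatriz is not a related party to Cobalt Manufacturing Inc.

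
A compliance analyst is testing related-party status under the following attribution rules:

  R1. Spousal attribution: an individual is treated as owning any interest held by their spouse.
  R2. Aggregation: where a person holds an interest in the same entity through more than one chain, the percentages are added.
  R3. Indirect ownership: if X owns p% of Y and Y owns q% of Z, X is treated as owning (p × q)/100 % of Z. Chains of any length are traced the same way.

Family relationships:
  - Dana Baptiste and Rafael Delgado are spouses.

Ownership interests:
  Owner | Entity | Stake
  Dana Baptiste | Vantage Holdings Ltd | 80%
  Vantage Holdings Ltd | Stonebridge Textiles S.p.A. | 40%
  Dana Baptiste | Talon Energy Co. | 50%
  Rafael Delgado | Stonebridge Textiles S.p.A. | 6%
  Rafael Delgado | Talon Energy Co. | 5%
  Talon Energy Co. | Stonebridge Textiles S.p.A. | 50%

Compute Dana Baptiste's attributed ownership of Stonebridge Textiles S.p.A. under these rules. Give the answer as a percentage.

By spousal attribution (R1), Dana Baptiste is treated as also owning Rafael Delgado's interest in Talon Energy Co, giving 50% + 5% = 55%.
By spousal attribution (R1), Dana Baptiste is treated as owning Rafael Delgado's 6% interest in Stonebridge Textiles S.p.A.
Chain via Vantage Holdings Ltd (R3): 80% × 40% = 32% of Stonebridge Textiles S.p.A.
Chain via Talon Energy Co. (R3): 55% × 50% = 27.5% of Stonebridge Textiles S.p.A.
Direct interest in Stonebridge Textiles S.p.A: 6%.
Aggregating (R2): 32% + 27.5% + 6% = 65.5%.

65.5%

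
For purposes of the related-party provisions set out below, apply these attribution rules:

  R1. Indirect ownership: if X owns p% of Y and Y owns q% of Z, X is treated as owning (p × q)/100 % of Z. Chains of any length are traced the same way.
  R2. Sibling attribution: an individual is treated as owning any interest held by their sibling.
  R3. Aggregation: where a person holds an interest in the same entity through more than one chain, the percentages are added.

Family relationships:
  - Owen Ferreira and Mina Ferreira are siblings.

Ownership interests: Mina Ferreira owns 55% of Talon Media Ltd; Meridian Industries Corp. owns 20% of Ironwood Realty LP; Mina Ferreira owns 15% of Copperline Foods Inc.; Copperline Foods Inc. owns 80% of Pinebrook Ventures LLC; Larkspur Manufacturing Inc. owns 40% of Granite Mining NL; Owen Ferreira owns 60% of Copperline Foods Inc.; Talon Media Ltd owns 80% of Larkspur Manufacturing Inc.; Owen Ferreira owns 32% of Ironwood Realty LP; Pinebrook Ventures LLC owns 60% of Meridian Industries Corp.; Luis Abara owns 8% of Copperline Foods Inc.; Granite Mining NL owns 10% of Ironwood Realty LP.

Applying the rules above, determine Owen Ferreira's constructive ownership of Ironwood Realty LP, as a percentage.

40.96%

By sibling attribution (R2), Owen Ferreira is treated as also owning Mina Ferreira's interest in Copperline Foods Inc, giving 60% + 15% = 75%.
By sibling attribution (R2), Owen Ferreira is treated as owning Mina Ferreira's 55% interest in Talon Media Ltd.
Chain via Copperline Foods Inc. → Pinebrook Ventures LLC → Meridian Industries Corp. (R1): 75% × 80% × 60% × 20% = 7.2% of Ironwood Realty LP.
Direct interest in Ironwood Realty LP: 32%.
Chain via Talon Media Ltd → Larkspur Manufacturing Inc. → Granite Mining NL (R1): 55% × 80% × 40% × 10% = 1.76% of Ironwood Realty LP.
Aggregating (R3): 7.2% + 32% + 1.76% = 40.96%.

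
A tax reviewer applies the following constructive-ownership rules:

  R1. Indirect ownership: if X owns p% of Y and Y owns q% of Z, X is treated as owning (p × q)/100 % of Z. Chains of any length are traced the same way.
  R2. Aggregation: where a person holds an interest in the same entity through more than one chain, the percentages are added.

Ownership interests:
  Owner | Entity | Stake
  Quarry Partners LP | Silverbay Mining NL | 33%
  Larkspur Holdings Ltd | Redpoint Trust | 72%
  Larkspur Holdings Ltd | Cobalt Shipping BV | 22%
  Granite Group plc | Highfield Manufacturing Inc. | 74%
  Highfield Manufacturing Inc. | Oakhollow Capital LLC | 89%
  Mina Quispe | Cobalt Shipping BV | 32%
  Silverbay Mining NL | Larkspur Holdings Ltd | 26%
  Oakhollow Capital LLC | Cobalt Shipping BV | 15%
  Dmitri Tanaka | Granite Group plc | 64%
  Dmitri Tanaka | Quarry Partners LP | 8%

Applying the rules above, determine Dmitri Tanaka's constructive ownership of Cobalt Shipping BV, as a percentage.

Chain via Quarry Partners LP → Silverbay Mining NL → Larkspur Holdings Ltd (R1): 8% × 33% × 26% × 22% = 0.151008% of Cobalt Shipping BV.
Chain via Granite Group plc → Highfield Manufacturing Inc. → Oakhollow Capital LLC (R1): 64% × 74% × 89% × 15% = 6.32256% of Cobalt Shipping BV.
Aggregating (R2): 0.151008% + 6.32256% = 6.473568%.

6.473568%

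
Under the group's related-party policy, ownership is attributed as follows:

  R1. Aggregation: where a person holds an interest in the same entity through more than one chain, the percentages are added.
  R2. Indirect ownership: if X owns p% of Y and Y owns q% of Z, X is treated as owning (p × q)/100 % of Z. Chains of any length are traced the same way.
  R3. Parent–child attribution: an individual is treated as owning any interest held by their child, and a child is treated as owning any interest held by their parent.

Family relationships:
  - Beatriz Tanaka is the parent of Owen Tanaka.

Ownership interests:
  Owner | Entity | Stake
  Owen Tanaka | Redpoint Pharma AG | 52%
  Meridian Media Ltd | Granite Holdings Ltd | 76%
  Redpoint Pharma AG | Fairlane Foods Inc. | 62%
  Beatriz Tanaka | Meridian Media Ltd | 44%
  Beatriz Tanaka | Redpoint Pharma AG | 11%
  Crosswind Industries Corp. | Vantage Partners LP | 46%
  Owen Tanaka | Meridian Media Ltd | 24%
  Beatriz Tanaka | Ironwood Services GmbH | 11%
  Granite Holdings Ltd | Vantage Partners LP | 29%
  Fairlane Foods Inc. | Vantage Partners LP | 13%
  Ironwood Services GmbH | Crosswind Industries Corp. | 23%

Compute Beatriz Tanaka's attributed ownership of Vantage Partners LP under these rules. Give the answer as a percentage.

By parent–child attribution (R3), Beatriz Tanaka is treated as also owning Owen Tanaka's interest in Meridian Media Ltd, giving 44% + 24% = 68%.
By parent–child attribution (R3), Beatriz Tanaka is treated as also owning Owen Tanaka's interest in Redpoint Pharma AG, giving 11% + 52% = 63%.
Chain via Ironwood Services GmbH → Crosswind Industries Corp. (R2): 11% × 23% × 46% = 1.1638% of Vantage Partners LP.
Chain via Meridian Media Ltd → Granite Holdings Ltd (R2): 68% × 76% × 29% = 14.9872% of Vantage Partners LP.
Chain via Redpoint Pharma AG → Fairlane Foods Inc. (R2): 63% × 62% × 13% = 5.0778% of Vantage Partners LP.
Aggregating (R1): 1.1638% + 14.9872% + 5.0778% = 21.2288%.

21.2288%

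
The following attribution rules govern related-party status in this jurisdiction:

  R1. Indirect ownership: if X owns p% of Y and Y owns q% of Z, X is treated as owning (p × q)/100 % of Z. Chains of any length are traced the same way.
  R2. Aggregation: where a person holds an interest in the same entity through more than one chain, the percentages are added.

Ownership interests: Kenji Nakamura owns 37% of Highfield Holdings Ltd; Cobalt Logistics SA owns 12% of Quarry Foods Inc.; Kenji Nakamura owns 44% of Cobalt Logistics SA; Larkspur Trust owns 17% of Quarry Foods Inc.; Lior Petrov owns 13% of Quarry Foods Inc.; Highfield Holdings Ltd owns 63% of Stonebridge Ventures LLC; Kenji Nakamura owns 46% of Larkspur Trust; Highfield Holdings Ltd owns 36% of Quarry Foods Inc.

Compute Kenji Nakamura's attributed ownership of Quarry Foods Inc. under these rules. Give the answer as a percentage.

Chain via Larkspur Trust (R1): 46% × 17% = 7.82% of Quarry Foods Inc.
Chain via Cobalt Logistics SA (R1): 44% × 12% = 5.28% of Quarry Foods Inc.
Chain via Highfield Holdings Ltd (R1): 37% × 36% = 13.32% of Quarry Foods Inc.
Aggregating (R2): 7.82% + 5.28% + 13.32% = 26.42%.

26.42%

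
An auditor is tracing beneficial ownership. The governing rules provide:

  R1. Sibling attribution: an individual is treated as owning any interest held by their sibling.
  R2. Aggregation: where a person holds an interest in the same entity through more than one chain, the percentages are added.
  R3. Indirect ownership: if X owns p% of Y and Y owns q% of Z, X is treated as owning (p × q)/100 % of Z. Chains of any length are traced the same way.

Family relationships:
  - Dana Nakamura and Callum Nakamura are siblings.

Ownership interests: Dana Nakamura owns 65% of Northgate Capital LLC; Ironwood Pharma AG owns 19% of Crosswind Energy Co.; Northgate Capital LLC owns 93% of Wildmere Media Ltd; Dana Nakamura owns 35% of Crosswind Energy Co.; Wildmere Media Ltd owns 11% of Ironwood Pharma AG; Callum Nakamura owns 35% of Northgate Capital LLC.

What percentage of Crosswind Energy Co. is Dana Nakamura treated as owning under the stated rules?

By sibling attribution (R1), Dana Nakamura is treated as also owning Callum Nakamura's interest in Northgate Capital LLC, giving 65% + 35% = 100%.
Chain via Northgate Capital LLC → Wildmere Media Ltd → Ironwood Pharma AG (R3): 100% × 93% × 11% × 19% = 1.9437% of Crosswind Energy Co.
Direct interest in Crosswind Energy Co: 35%.
Aggregating (R2): 1.9437% + 35% = 36.9437%.

36.9437%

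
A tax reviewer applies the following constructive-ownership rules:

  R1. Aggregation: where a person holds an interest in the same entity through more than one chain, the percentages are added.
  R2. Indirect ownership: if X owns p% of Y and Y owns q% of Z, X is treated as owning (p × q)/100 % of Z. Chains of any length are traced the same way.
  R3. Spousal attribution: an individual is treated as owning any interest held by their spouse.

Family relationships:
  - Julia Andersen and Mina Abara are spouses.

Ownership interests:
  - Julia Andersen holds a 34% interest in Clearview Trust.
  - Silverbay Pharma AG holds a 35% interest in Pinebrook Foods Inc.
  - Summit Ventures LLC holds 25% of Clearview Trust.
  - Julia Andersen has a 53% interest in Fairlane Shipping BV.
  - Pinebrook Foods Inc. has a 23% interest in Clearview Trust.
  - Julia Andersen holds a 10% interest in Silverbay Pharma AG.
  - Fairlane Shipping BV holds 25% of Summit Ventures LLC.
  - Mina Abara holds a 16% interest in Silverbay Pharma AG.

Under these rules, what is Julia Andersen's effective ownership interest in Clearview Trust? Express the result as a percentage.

By spousal attribution (R3), Julia Andersen is treated as also owning Mina Abara's interest in Silverbay Pharma AG, giving 10% + 16% = 26%.
Chain via Silverbay Pharma AG → Pinebrook Foods Inc. (R2): 26% × 35% × 23% = 2.093% of Clearview Trust.
Chain via Fairlane Shipping BV → Summit Ventures LLC (R2): 53% × 25% × 25% = 3.3125% of Clearview Trust.
Direct interest in Clearview Trust: 34%.
Aggregating (R1): 2.093% + 3.3125% + 34% = 39.4055%.

39.4055%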